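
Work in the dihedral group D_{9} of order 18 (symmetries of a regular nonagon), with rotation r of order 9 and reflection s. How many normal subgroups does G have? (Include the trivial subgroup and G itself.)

4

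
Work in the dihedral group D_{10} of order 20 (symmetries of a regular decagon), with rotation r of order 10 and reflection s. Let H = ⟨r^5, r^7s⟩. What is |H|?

4

|⟨r^5⟩| = 2 and |⟨r^7s⟩| = 2, so |H| is a multiple of lcm(2, 2) = 2 and divides |G| = 20.
Closing under the operation: H = {e, r^5, r^2s, r^7s}, so |H| = 4.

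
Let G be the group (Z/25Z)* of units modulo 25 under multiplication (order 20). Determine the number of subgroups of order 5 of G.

|G| = 20 and 5 | 20, so subgroups of order 5 are possible by Lagrange.
The subgroups of order 5 are: {1, 6, 11, 16, 21}.
So G has 1 subgroup of order 5.

1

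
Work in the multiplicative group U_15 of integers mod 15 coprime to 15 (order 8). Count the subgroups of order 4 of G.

3

|G| = 8 and 4 | 8, so subgroups of order 4 are possible by Lagrange.
The subgroups of order 4 are: {1, 4, 11, 14}; {1, 4, 7, 13}; {1, 2, 4, 8}.
So G has 3 subgroups of order 4.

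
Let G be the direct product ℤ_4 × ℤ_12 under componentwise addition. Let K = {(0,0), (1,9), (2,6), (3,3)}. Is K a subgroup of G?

|K| = 4 divides |G| = 48, consistent with Lagrange.
K contains the identity, every element's inverse is in K, and K is closed under +: it is a subgroup.
In fact K = ⟨(3,3)⟩.

Yes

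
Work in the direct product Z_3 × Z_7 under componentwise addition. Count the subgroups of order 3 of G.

|G| = 21 and 3 | 21, so subgroups of order 3 are possible by Lagrange.
The subgroups of order 3 are: {(0,0), (1,0), (2,0)}.
So G has 1 subgroup of order 3.

1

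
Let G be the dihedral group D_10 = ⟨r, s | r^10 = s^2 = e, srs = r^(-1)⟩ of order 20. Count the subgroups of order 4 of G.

|G| = 20 and 4 | 20, so subgroups of order 4 are possible by Lagrange.
The subgroups of order 4 are: {e, r^5, r^2s, r^7s}; {e, r^5, r^3s, r^8s}; {e, r^5, r^4s, r^9s}; {e, r^5, s, r^5s}; … (5 in all).
So G has 5 subgroups of order 4.

5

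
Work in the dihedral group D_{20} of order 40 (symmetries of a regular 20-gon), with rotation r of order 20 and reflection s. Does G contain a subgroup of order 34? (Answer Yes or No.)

No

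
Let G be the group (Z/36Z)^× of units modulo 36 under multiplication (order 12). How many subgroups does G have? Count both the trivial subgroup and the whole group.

10

|G| = 12, so by Lagrange every subgroup order divides 12. Divisors: 1, 2, 3, 4, 6, 12.
Subgroups by order — order 1: 1; order 2: 3; order 3: 1; order 4: 1; order 6: 3; order 12: 1.
Total: 1 + 3 + 1 + 1 + 3 + 1 = 10.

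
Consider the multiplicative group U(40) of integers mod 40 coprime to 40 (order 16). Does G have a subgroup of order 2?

2 | 16. A subgroup of order 2 is {1, 11}.

Yes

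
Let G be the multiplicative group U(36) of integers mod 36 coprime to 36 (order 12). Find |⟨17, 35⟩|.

|⟨17⟩| = 2 and |⟨35⟩| = 2, so |H| is a multiple of lcm(2, 2) = 2 and divides |G| = 12.
Closing under the operation: H = {1, 17, 19, 35}, so |H| = 4.

4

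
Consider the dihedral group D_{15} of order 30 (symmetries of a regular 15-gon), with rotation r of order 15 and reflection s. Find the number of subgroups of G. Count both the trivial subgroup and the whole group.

28

|G| = 30, so by Lagrange every subgroup order divides 30. Divisors: 1, 2, 3, 5, 6, 10, 15, 30.
Subgroups by order — order 1: 1; order 2: 15; order 3: 1; order 5: 1; order 6: 5; order 10: 3; order 15: 1; order 30: 1.
Total: 1 + 15 + 1 + 1 + 5 + 3 + 1 + 1 = 28.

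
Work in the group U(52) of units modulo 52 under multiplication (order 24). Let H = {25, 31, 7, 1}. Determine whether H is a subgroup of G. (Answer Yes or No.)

7 ∈ H but its inverse 15 ∉ H, so H is not a subgroup.

No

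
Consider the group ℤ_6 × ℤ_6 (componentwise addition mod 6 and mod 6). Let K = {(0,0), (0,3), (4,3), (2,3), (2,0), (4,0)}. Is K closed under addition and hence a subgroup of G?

|K| = 6 divides |G| = 36, consistent with Lagrange.
K contains the identity, every element's inverse is in K, and K is closed under +: it is a subgroup.
In fact K = ⟨(2,3)⟩.

Yes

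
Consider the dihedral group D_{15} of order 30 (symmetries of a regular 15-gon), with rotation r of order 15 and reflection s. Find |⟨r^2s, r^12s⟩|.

6

|⟨r^2s⟩| = 2 and |⟨r^12s⟩| = 2, so |H| is a multiple of lcm(2, 2) = 2 and divides |G| = 30.
Closing under the operation: H = {e, r^5, r^10, r^2s, r^7s, r^12s}, so |H| = 6.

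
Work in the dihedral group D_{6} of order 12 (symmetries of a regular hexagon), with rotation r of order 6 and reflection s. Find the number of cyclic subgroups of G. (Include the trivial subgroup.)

10

A cyclic subgroup of order d is generated by each of its φ(d) elements of order d, so the cyclic subgroups of order d number (#elements of order d)/φ(d).
Cyclic subgroups by order — order 1: 1; order 2: 7; order 3: 1; order 6: 1.
Total: 10.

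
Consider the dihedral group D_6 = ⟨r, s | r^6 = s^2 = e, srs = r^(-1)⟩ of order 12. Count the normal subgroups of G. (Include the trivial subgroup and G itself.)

G has 16 subgroups. Checking conjugation-invariance by order — order 1: 1/1 normal; order 2: 1/7 normal; order 3: 1/1 normal; order 4: 0/3 normal; order 6: 3/3 normal; order 12: 1/1 normal.
Total normal subgroups: 7.

7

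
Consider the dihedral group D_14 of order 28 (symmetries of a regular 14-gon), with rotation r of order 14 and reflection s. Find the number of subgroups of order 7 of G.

|G| = 28 and 7 | 28, so subgroups of order 7 are possible by Lagrange.
The subgroups of order 7 are: {e, r^2, r^4, r^6, r^8, r^10, r^12}.
So G has 1 subgroup of order 7.

1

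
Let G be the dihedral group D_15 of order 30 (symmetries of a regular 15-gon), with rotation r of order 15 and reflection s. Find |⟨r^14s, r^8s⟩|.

|⟨r^14s⟩| = 2 and |⟨r^8s⟩| = 2, so |H| is a multiple of lcm(2, 2) = 2 and divides |G| = 30.
Closing under the operation: H = {e, r^3, r^6, r^9, r^12, r^2s, r^5s, r^8s, r^11s, r^14s}, so |H| = 10.

10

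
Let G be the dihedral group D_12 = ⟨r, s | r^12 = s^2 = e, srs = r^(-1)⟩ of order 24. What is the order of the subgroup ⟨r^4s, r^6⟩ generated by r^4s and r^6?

4

|⟨r^4s⟩| = 2 and |⟨r^6⟩| = 2, so |H| is a multiple of lcm(2, 2) = 2 and divides |G| = 24.
Closing under the operation: H = {e, r^6, r^4s, r^10s}, so |H| = 4.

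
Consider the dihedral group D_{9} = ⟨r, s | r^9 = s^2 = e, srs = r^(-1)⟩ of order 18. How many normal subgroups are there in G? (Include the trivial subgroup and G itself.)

4

G has 16 subgroups. Checking conjugation-invariance by order — order 1: 1/1 normal; order 2: 0/9 normal; order 3: 1/1 normal; order 6: 0/3 normal; order 9: 1/1 normal; order 18: 1/1 normal.
Total normal subgroups: 4.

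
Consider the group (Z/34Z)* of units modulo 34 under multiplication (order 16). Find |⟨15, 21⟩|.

|⟨15⟩| = 8 and |⟨21⟩| = 4, so |H| is a multiple of lcm(8, 4) = 8 and divides |G| = 16.
Closing under the operation: H = {1, 9, 13, 15, 19, 21, 25, 33}, so |H| = 8.

8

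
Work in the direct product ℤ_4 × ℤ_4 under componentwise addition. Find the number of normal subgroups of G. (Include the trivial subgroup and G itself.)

15

G is abelian, so every subgroup is normal.
G has 15 subgroups in total, hence 15 normal subgroups.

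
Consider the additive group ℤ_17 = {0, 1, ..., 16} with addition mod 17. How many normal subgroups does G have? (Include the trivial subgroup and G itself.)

G is abelian, so every subgroup is normal.
G has 2 subgroups in total, hence 2 normal subgroups.

2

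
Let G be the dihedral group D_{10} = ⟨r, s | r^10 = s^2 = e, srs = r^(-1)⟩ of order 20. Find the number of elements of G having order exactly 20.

No element of G has order 20 (even though 20 | 20).

0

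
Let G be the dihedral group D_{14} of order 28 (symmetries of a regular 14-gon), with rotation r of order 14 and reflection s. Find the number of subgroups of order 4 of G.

|G| = 28 and 4 | 28, so subgroups of order 4 are possible by Lagrange.
The subgroups of order 4 are: {e, r^7, r^3s, r^10s}; {e, r^7, r^4s, r^11s}; {e, r^7, r^5s, r^12s}; {e, r^7, r^6s, r^13s}; … (7 in all).
So G has 7 subgroups of order 4.

7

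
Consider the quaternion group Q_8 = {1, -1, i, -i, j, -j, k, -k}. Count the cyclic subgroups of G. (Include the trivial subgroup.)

A cyclic subgroup of order d is generated by each of its φ(d) elements of order d, so the cyclic subgroups of order d number (#elements of order d)/φ(d).
Cyclic subgroups by order — order 1: 1; order 2: 1; order 4: 3.
Total: 5.

5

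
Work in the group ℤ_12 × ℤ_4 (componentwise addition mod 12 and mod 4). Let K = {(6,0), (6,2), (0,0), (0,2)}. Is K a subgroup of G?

Yes

|K| = 4 divides |G| = 48, consistent with Lagrange.
K contains the identity, every element's inverse is in K, and K is closed under +: it is a subgroup.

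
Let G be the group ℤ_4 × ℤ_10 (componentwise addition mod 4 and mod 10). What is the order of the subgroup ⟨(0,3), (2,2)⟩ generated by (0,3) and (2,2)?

|⟨(0,3)⟩| = 10 and |⟨(2,2)⟩| = 10, so |H| is a multiple of lcm(10, 10) = 10 and divides |G| = 40.
Closing under the operation: H = {(0,0), (0,1), (0,2), (0,3), (0,4), (0,5), (0,6), (0,7), (0,8), (0,9), (2,0), (2,1), (2,2), (2,3), (2,4), (2,5), (2,6), (2,7), (2,8), (2,9)}, so |H| = 20.

20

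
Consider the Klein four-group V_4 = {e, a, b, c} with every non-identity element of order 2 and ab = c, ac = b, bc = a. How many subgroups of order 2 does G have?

3

|G| = 4 and 2 | 4, so subgroups of order 2 are possible by Lagrange.
The subgroups of order 2 are: {e, a}; {e, b}; {e, c}.
So G has 3 subgroups of order 2.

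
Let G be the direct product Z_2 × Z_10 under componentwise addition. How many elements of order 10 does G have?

12

An element (a,b) has order lcm(ord(a), ord(b)); count pairs with lcm equal to 10.
Enumerating gives 12 such elements.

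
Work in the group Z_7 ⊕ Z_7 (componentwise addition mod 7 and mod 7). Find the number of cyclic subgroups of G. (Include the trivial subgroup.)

9

Group the elements of G by the cyclic subgroup they generate; each cyclic subgroup of order d accounts for φ(d) elements.
Cyclic subgroups by order — order 1: 1; order 7: 8.
Total: 9.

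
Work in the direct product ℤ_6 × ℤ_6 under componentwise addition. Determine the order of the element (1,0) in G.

The order of (1,0) in Z_6 × Z_6 is lcm(ord(1) in Z_6, ord(0) in Z_6).
ord(1) = 6 and ord(0) = 1, so |⟨(1,0)⟩| = lcm(6, 1) = 6.

6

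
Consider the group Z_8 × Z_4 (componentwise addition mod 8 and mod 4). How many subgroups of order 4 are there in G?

7

|G| = 32 and 4 | 32, so subgroups of order 4 are possible by Lagrange.
The subgroups of order 4 are: {(0,0), (0,1), (0,2), (0,3)}; {(0,0), (0,2), (4,0), (4,2)}; {(0,0), (0,2), (4,1), (4,3)}; {(0,0), (2,0), (4,0), (6,0)}; … (7 in all).
So G has 7 subgroups of order 4.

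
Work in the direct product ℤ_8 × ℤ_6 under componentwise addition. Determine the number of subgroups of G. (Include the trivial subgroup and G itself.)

|G| = 48, so by Lagrange every subgroup order divides 48. Divisors: 1, 2, 3, 4, 6, 8, 12, 16, 24, 48.
Subgroups by order — order 1: 1; order 2: 3; order 3: 1; order 4: 3; order 6: 3; order 8: 3; order 12: 3; order 16: 1; order 24: 3; order 48: 1.
Total: 1 + 3 + 1 + 3 + 3 + 3 + 3 + 1 + 3 + 1 = 22.

22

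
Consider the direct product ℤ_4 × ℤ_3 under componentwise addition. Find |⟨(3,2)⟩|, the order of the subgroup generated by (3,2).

12

The order of (3,2) in Z_4 × Z_3 is lcm(ord(3) in Z_4, ord(2) in Z_3).
ord(3) = 4 and ord(2) = 3, so |⟨(3,2)⟩| = lcm(4, 3) = 12.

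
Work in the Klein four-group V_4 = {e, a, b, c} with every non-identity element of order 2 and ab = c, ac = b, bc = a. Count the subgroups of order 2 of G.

3

|G| = 4 and 2 | 4, so subgroups of order 2 are possible by Lagrange.
The subgroups of order 2 are: {e, a}; {e, b}; {e, c}.
So G has 3 subgroups of order 2.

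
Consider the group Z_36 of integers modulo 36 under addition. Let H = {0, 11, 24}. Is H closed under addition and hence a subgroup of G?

24 ∈ H but its inverse 12 ∉ H, so H is not a subgroup.

No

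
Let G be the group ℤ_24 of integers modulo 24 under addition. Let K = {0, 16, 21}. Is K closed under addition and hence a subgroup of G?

21 ∈ K but its inverse 3 ∉ K, so K is not a subgroup.

No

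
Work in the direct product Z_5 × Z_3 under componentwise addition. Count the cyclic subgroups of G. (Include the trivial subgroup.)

Group the elements of G by the cyclic subgroup they generate; each cyclic subgroup of order d accounts for φ(d) elements.
Cyclic subgroups by order — order 1: 1; order 3: 1; order 5: 1; order 15: 1.
Total: 4.

4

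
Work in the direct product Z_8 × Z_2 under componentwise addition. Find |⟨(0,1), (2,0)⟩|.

8

|⟨(0,1)⟩| = 2 and |⟨(2,0)⟩| = 4, so |H| is a multiple of lcm(2, 4) = 4 and divides |G| = 16.
Closing under the operation: H = {(0,0), (0,1), (2,0), (2,1), (4,0), (4,1), (6,0), (6,1)}, so |H| = 8.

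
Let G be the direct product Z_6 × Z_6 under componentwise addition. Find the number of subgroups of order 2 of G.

|G| = 36 and 2 | 36, so subgroups of order 2 are possible by Lagrange.
The subgroups of order 2 are: {(0,0), (0,3)}; {(0,0), (3,0)}; {(0,0), (3,3)}.
So G has 3 subgroups of order 2.

3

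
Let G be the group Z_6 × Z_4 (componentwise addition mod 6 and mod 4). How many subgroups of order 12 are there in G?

3

|G| = 24 and 12 | 24, so subgroups of order 12 are possible by Lagrange.
The subgroups of order 12 are: {(0,0), (0,1), (0,2), (0,3), (2,0), (2,1), (2,2), (2,3), (4,0), (4,1), (4,2), (4,3)}; {(0,0), (0,2), (1,0), (1,2), (2,0), (2,2), (3,0), (3,2), (4,0), (4,2), (5,0), (5,2)}; {(0,0), (0,2), (1,1), (1,3), (2,0), (2,2), (3,1), (3,3), (4,0), (4,2), (5,1), (5,3)}.
So G has 3 subgroups of order 12.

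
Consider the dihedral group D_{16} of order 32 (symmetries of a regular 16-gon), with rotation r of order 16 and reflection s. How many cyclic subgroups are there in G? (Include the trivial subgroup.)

21

A cyclic subgroup of order d is generated by each of its φ(d) elements of order d, so the cyclic subgroups of order d number (#elements of order d)/φ(d).
Cyclic subgroups by order — order 1: 1; order 2: 17; order 4: 1; order 8: 1; order 16: 1.
Total: 21.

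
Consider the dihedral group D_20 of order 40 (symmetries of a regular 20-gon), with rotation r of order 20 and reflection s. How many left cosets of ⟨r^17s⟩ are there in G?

20

|⟨r^17s⟩| = 2 and |G| = 40.
By Lagrange, [G : H] = |G|/|H| = 40/2 = 20.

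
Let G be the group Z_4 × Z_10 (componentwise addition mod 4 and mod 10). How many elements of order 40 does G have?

An element (a,b) has order lcm(ord(a), ord(b)); count pairs with lcm equal to 40.
Enumerating gives 0 such elements.

0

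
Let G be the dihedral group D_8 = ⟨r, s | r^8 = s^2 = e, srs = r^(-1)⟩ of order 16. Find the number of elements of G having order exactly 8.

The elements of order 8 are: r, r^3, r^5, r^7.
That's 4.

4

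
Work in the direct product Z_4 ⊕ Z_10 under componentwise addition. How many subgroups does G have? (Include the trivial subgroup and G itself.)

|G| = 40, so by Lagrange every subgroup order divides 40. Divisors: 1, 2, 4, 5, 8, 10, 20, 40.
Subgroups by order — order 1: 1; order 2: 3; order 4: 3; order 5: 1; order 8: 1; order 10: 3; order 20: 3; order 40: 1.
Total: 1 + 3 + 3 + 1 + 1 + 3 + 3 + 1 = 16.

16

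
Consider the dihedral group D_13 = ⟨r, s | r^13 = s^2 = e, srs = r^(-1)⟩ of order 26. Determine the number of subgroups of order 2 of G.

|G| = 26 and 2 | 26, so subgroups of order 2 are possible by Lagrange.
The subgroups of order 2 are: {e, r^10s}; {e, r^11s}; {e, r^12s}; {e, r^2s}; … (13 in all).
So G has 13 subgroups of order 2.

13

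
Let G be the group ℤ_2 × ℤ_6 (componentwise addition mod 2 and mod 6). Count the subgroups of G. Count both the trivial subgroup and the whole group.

|G| = 12, so by Lagrange every subgroup order divides 12. Divisors: 1, 2, 3, 4, 6, 12.
Subgroups by order — order 1: 1; order 2: 3; order 3: 1; order 4: 1; order 6: 3; order 12: 1.
Total: 1 + 3 + 1 + 1 + 3 + 1 = 10.

10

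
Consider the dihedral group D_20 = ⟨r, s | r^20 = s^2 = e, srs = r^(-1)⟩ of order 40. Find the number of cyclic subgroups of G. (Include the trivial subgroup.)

26

A cyclic subgroup of order d is generated by each of its φ(d) elements of order d, so the cyclic subgroups of order d number (#elements of order d)/φ(d).
Cyclic subgroups by order — order 1: 1; order 2: 21; order 4: 1; order 5: 1; order 10: 1; order 20: 1.
Total: 26.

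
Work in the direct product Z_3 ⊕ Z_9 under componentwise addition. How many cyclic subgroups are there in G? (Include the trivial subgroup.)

8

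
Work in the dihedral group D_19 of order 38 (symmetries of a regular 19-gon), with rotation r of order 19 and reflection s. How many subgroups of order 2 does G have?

19

|G| = 38 and 2 | 38, so subgroups of order 2 are possible by Lagrange.
The subgroups of order 2 are: {e, r^10s}; {e, r^11s}; {e, r^12s}; {e, r^13s}; … (19 in all).
So G has 19 subgroups of order 2.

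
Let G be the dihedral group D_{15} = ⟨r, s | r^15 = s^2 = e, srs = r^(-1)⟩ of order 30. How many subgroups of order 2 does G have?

15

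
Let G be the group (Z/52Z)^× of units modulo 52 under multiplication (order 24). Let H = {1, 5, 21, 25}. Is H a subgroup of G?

Yes

|H| = 4 divides |G| = 24, consistent with Lagrange.
H contains the identity, every element's inverse is in H, and H is closed under ·: it is a subgroup.
In fact H = ⟨21⟩.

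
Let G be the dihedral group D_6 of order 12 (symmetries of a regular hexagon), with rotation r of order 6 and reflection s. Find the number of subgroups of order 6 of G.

|G| = 12 and 6 | 12, so subgroups of order 6 are possible by Lagrange.
The subgroups of order 6 are: {e, r, r^2, r^3, r^4, r^5}; {e, r^2, r^4, s, r^2s, r^4s}; {e, r^2, r^4, rs, r^3s, r^5s}.
So G has 3 subgroups of order 6.

3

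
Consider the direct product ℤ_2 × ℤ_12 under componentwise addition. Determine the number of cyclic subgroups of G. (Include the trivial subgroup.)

A cyclic subgroup of order d is generated by each of its φ(d) elements of order d, so the cyclic subgroups of order d number (#elements of order d)/φ(d).
Cyclic subgroups by order — order 1: 1; order 2: 3; order 3: 1; order 4: 2; order 6: 3; order 12: 2.
Total: 12.

12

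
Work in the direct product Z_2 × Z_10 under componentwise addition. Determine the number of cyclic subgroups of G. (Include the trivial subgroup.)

A cyclic subgroup of order d is generated by each of its φ(d) elements of order d, so the cyclic subgroups of order d number (#elements of order d)/φ(d).
Cyclic subgroups by order — order 1: 1; order 2: 3; order 5: 1; order 10: 3.
Total: 8.

8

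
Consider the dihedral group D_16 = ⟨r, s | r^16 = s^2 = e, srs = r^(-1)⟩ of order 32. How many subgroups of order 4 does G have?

9

|G| = 32 and 4 | 32, so subgroups of order 4 are possible by Lagrange.
The subgroups of order 4 are: {e, r^8, r^2s, r^10s}; {e, r^8, r^3s, r^11s}; {e, r^4, r^8, r^12}; {e, r^8, r^4s, r^12s}; … (9 in all).
So G has 9 subgroups of order 4.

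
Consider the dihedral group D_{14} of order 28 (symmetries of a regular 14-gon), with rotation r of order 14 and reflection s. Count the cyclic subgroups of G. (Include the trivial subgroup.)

A cyclic subgroup of order d is generated by each of its φ(d) elements of order d, so the cyclic subgroups of order d number (#elements of order d)/φ(d).
Cyclic subgroups by order — order 1: 1; order 2: 15; order 7: 1; order 14: 1.
Total: 18.

18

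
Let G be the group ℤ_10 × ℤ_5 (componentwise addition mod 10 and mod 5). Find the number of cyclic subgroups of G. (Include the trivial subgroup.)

Group the elements of G by the cyclic subgroup they generate; each cyclic subgroup of order d accounts for φ(d) elements.
Cyclic subgroups by order — order 1: 1; order 2: 1; order 5: 6; order 10: 6.
Total: 14.

14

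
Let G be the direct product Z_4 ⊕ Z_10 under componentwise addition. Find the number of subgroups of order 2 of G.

|G| = 40 and 2 | 40, so subgroups of order 2 are possible by Lagrange.
The subgroups of order 2 are: {(0,0), (0,5)}; {(0,0), (2,0)}; {(0,0), (2,5)}.
So G has 3 subgroups of order 2.

3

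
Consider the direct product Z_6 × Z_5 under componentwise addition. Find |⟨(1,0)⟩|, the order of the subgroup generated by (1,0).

6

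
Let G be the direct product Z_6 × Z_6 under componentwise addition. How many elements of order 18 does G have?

0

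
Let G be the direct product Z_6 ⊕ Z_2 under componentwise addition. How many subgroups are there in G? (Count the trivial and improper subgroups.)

|G| = 12, so by Lagrange every subgroup order divides 12. Divisors: 1, 2, 3, 4, 6, 12.
Subgroups by order — order 1: 1; order 2: 3; order 3: 1; order 4: 1; order 6: 3; order 12: 1.
Total: 1 + 3 + 1 + 1 + 3 + 1 = 10.

10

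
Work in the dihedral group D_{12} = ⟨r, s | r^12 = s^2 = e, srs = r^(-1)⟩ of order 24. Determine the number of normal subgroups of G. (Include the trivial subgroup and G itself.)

9

G has 34 subgroups. Checking conjugation-invariance by order — order 1: 1/1 normal; order 2: 1/13 normal; order 3: 1/1 normal; order 4: 1/7 normal; order 6: 1/5 normal; order 8: 0/3 normal; order 12: 3/3 normal; order 24: 1/1 normal.
Total normal subgroups: 9.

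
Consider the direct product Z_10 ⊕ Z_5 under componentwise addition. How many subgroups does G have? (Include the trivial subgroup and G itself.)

|G| = 50, so by Lagrange every subgroup order divides 50. Divisors: 1, 2, 5, 10, 25, 50.
Subgroups by order — order 1: 1; order 2: 1; order 5: 6; order 10: 6; order 25: 1; order 50: 1.
Total: 1 + 1 + 6 + 6 + 1 + 1 = 16.

16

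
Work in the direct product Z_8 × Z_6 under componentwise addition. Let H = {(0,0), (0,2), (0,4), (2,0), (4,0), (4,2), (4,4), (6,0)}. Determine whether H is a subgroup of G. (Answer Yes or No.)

Closure fails: (4,4) + (2,0) = (6,4) ∉ H. So H is not a subgroup.

No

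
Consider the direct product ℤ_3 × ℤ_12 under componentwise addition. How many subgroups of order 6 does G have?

|G| = 36 and 6 | 36, so subgroups of order 6 are possible by Lagrange.
The subgroups of order 6 are: {(0,0), (0,2), (0,4), (0,6), (0,8), (0,10)}; {(0,0), (0,6), (1,0), (1,6), (2,0), (2,6)}; {(0,0), (0,6), (1,4), (1,10), (2,2), (2,8)}; {(0,0), (0,6), (1,2), (1,8), (2,4), (2,10)}.
So G has 4 subgroups of order 6.

4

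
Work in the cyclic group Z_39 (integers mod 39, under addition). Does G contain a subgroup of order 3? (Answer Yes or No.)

3 | 39. A subgroup of order 3 is {0, 13, 26}.

Yes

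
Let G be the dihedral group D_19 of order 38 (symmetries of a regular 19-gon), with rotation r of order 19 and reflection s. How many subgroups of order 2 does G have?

|G| = 38 and 2 | 38, so subgroups of order 2 are possible by Lagrange.
The subgroups of order 2 are: {e, r^10s}; {e, r^11s}; {e, r^12s}; {e, r^13s}; … (19 in all).
So G has 19 subgroups of order 2.

19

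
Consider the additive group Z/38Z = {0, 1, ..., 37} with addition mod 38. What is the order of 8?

In Z/38Z, the order of an element a is n/gcd(a, n).
gcd(8, 38) = 2, so |⟨8⟩| = 38/2 = 19.

19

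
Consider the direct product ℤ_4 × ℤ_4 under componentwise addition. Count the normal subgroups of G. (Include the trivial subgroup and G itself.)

15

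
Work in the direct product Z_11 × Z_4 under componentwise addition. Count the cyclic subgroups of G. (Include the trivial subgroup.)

6

Group the elements of G by the cyclic subgroup they generate; each cyclic subgroup of order d accounts for φ(d) elements.
Cyclic subgroups by order — order 1: 1; order 2: 1; order 4: 1; order 11: 1; order 22: 1; order 44: 1.
Total: 6.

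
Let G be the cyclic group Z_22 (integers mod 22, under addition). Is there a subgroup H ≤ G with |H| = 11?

Yes

11 | 22. A subgroup of order 11 is {0, 2, 4, 6, 8, 10, 12, 14, 16, 18, 20}.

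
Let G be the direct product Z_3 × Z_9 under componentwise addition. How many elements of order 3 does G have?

An element (a,b) has order lcm(ord(a), ord(b)); count pairs with lcm equal to 3.
Enumerating gives 8 such elements.

8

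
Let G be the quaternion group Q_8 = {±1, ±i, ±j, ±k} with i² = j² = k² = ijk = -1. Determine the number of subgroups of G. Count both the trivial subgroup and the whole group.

|G| = 8, so by Lagrange every subgroup order divides 8. Divisors: 1, 2, 4, 8.
Subgroups by order — order 1: 1; order 2: 1; order 4: 3; order 8: 1.
Total: 1 + 1 + 3 + 1 = 6.

6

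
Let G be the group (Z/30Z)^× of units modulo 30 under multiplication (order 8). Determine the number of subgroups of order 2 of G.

3

|G| = 8 and 2 | 8, so subgroups of order 2 are possible by Lagrange.
The subgroups of order 2 are: {1, 11}; {1, 19}; {1, 29}.
So G has 3 subgroups of order 2.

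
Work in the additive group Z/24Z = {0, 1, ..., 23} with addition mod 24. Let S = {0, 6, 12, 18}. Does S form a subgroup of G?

Yes

|S| = 4 divides |G| = 24, consistent with Lagrange.
S contains the identity, every element's inverse is in S, and S is closed under +: it is a subgroup.
In fact S = ⟨18⟩.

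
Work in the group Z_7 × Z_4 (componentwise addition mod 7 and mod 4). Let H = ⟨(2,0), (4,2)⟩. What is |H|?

|⟨(2,0)⟩| = 7 and |⟨(4,2)⟩| = 14, so |H| is a multiple of lcm(7, 14) = 14 and divides |G| = 28.
Closing under the operation: H = {(0,0), (0,2), (1,0), (1,2), (2,0), (2,2), (3,0), (3,2), (4,0), (4,2), (5,0), (5,2), (6,0), (6,2)}, so |H| = 14.

14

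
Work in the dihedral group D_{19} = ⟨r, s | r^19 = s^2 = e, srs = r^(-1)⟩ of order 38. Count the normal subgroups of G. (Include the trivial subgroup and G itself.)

3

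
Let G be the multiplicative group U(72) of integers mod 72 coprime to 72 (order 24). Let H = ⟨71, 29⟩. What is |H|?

|⟨71⟩| = 2 and |⟨29⟩| = 6, so |H| is a multiple of lcm(2, 6) = 6 and divides |G| = 24.
Closing under the operation: H = {1, 5, 19, 23, 25, 29, 43, 47, 49, 53, 67, 71}, so |H| = 12.

12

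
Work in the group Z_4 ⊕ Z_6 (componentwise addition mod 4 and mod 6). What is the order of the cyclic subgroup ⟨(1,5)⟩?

12

The order of (1,5) in Z_4 × Z_6 is lcm(ord(1) in Z_4, ord(5) in Z_6).
ord(1) = 4 and ord(5) = 6, so |⟨(1,5)⟩| = lcm(4, 6) = 12.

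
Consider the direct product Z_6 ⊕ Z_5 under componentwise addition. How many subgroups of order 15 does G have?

|G| = 30 and 15 | 30, so subgroups of order 15 are possible by Lagrange.
The subgroups of order 15 are: {(0,0), (0,1), (0,2), (0,3), (0,4), (2,0), (2,1), (2,2), (2,3), (2,4), (4,0), (4,1), (4,2), (4,3), (4,4)}.
So G has 1 subgroup of order 15.

1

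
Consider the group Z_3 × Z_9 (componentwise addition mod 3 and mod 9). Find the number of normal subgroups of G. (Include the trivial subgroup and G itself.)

10

G is abelian, so every subgroup is normal.
G has 10 subgroups in total, hence 10 normal subgroups.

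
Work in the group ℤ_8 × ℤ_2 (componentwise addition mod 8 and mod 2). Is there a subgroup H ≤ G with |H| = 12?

12 does not divide |G| = 16, so by Lagrange no subgroup of order 12 exists.

No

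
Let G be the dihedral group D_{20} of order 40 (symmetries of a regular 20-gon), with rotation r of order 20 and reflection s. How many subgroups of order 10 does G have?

|G| = 40 and 10 | 40, so subgroups of order 10 are possible by Lagrange.
The subgroups of order 10 are: {e, r^2, r^4, r^6, r^8, r^10, r^12, r^14, r^16, r^18}; {e, r^4, r^8, r^12, r^16, r^2s, r^6s, r^10s, r^14s, r^18s}; {e, r^4, r^8, r^12, r^16, r^3s, r^7s, r^11s, r^15s, r^19s}; {e, r^4, r^8, r^12, r^16, s, r^4s, r^8s, r^12s, r^16s}; … (5 in all).
So G has 5 subgroups of order 10.

5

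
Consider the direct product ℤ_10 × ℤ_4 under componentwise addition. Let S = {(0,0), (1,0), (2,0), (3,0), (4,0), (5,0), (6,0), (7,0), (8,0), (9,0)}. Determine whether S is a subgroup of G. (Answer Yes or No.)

Yes

|S| = 10 divides |G| = 40, consistent with Lagrange.
S contains the identity, every element's inverse is in S, and S is closed under +: it is a subgroup.
In fact S = ⟨(9,0)⟩.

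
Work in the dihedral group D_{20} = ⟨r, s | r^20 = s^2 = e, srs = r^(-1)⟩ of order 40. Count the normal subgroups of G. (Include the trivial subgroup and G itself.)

G has 48 subgroups. Checking conjugation-invariance by order — order 1: 1/1 normal; order 2: 1/21 normal; order 4: 1/11 normal; order 5: 1/1 normal; order 8: 0/5 normal; order 10: 1/5 normal; order 20: 3/3 normal; order 40: 1/1 normal.
Total normal subgroups: 9.

9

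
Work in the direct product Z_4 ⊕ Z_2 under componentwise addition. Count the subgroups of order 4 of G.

|G| = 8 and 4 | 8, so subgroups of order 4 are possible by Lagrange.
The subgroups of order 4 are: {(0,0), (0,1), (2,0), (2,1)}; {(0,0), (1,0), (2,0), (3,0)}; {(0,0), (1,1), (2,0), (3,1)}.
So G has 3 subgroups of order 4.

3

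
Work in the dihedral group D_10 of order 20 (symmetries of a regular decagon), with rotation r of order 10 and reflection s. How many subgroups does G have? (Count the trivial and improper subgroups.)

|G| = 20, so by Lagrange every subgroup order divides 20. Divisors: 1, 2, 4, 5, 10, 20.
Subgroups by order — order 1: 1; order 2: 11; order 4: 5; order 5: 1; order 10: 3; order 20: 1.
Total: 1 + 11 + 5 + 1 + 3 + 1 = 22.

22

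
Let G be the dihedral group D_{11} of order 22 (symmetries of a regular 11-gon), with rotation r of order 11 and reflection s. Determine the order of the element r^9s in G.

2

Computing powers of r^9s: the smallest k with (r^9s)^k = e is k = 2.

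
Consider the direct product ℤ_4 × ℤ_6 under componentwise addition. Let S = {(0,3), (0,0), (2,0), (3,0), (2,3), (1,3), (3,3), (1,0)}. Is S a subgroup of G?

Yes

|S| = 8 divides |G| = 24, consistent with Lagrange.
S contains the identity, every element's inverse is in S, and S is closed under +: it is a subgroup.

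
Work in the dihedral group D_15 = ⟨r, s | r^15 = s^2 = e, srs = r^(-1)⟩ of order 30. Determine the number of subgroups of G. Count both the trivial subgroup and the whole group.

|G| = 30, so by Lagrange every subgroup order divides 30. Divisors: 1, 2, 3, 5, 6, 10, 15, 30.
Subgroups by order — order 1: 1; order 2: 15; order 3: 1; order 5: 1; order 6: 5; order 10: 3; order 15: 1; order 30: 1.
Total: 1 + 15 + 1 + 1 + 5 + 3 + 1 + 1 = 28.

28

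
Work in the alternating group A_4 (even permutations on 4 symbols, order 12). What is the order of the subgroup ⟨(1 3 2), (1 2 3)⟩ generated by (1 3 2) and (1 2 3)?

3

|⟨(1 3 2)⟩| = 3 and |⟨(1 2 3)⟩| = 3, so |H| is a multiple of lcm(3, 3) = 3 and divides |G| = 12.
Closing under the operation: H = {e, (1 2 3), (1 3 2)}, so |H| = 3.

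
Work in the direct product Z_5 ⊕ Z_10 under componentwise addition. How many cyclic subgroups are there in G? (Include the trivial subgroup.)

14

Group the elements of G by the cyclic subgroup they generate; each cyclic subgroup of order d accounts for φ(d) elements.
Cyclic subgroups by order — order 1: 1; order 2: 1; order 5: 6; order 10: 6.
Total: 14.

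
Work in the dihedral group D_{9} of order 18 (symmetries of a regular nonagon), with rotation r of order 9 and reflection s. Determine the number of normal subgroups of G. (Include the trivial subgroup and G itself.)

G has 16 subgroups. Checking conjugation-invariance by order — order 1: 1/1 normal; order 2: 0/9 normal; order 3: 1/1 normal; order 6: 0/3 normal; order 9: 1/1 normal; order 18: 1/1 normal.
Total normal subgroups: 4.

4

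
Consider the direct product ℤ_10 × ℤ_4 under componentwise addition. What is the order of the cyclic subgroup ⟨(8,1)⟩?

20

The order of (8,1) in Z_10 × Z_4 is lcm(ord(8) in Z_10, ord(1) in Z_4).
ord(8) = 5 and ord(1) = 4, so |⟨(8,1)⟩| = lcm(5, 4) = 20.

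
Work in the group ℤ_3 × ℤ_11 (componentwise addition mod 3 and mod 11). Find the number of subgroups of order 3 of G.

|G| = 33 and 3 | 33, so subgroups of order 3 are possible by Lagrange.
The subgroups of order 3 are: {(0,0), (1,0), (2,0)}.
So G has 1 subgroup of order 3.

1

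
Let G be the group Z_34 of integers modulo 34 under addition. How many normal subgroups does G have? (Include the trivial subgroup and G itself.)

4

G is abelian, so every subgroup is normal.
G has 4 subgroups in total, hence 4 normal subgroups.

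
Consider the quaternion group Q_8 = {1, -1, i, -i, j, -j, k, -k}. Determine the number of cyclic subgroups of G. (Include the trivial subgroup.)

5

Group the elements of G by the cyclic subgroup they generate; each cyclic subgroup of order d accounts for φ(d) elements.
Cyclic subgroups by order — order 1: 1; order 2: 1; order 4: 3.
Total: 5.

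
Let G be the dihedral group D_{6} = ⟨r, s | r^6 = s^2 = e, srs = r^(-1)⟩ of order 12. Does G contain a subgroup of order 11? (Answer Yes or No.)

11 does not divide |G| = 12, so by Lagrange no subgroup of order 11 exists.

No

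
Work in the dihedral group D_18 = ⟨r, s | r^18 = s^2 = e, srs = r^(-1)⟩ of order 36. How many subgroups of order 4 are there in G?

|G| = 36 and 4 | 36, so subgroups of order 4 are possible by Lagrange.
The subgroups of order 4 are: {e, r^9, rs, r^10s}; {e, r^9, r^2s, r^11s}; {e, r^9, r^3s, r^12s}; {e, r^9, r^4s, r^13s}; … (9 in all).
So G has 9 subgroups of order 4.

9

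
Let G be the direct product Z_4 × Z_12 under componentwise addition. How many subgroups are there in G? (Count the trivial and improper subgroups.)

|G| = 48, so by Lagrange every subgroup order divides 48. Divisors: 1, 2, 3, 4, 6, 8, 12, 16, 24, 48.
Subgroups by order — order 1: 1; order 2: 3; order 3: 1; order 4: 7; order 6: 3; order 8: 3; order 12: 7; order 16: 1; order 24: 3; order 48: 1.
Total: 1 + 3 + 1 + 7 + 3 + 3 + 7 + 1 + 3 + 1 = 30.

30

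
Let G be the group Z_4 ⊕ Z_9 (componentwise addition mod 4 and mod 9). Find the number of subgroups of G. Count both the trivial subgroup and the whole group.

9

|G| = 36, so by Lagrange every subgroup order divides 36. Divisors: 1, 2, 3, 4, 6, 9, 12, 18, 36.
Subgroups by order — order 1: 1; order 2: 1; order 3: 1; order 4: 1; order 6: 1; order 9: 1; order 12: 1; order 18: 1; order 36: 1.
Total: 1 + 1 + 1 + 1 + 1 + 1 + 1 + 1 + 1 = 9.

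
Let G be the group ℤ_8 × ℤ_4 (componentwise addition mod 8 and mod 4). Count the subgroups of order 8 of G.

7

|G| = 32 and 8 | 32, so subgroups of order 8 are possible by Lagrange.
The subgroups of order 8 are: {(0,0), (0,1), (0,2), (0,3), (4,0), (4,1), (4,2), (4,3)}; {(0,0), (0,2), (2,0), (2,2), (4,0), (4,2), (6,0), (6,2)}; {(0,0), (0,2), (2,1), (2,3), (4,0), (4,2), (6,1), (6,3)}; {(0,0), (1,0), (2,0), (3,0), (4,0), (5,0), (6,0), (7,0)}; … (7 in all).
So G has 7 subgroups of order 8.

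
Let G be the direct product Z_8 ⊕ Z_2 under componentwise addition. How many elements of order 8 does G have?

8

An element (a,b) has order lcm(ord(a), ord(b)); count pairs with lcm equal to 8.
Enumerating gives 8 such elements.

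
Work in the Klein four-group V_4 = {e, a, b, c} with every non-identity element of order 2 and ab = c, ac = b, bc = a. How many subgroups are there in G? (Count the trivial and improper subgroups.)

5

|G| = 4, so by Lagrange every subgroup order divides 4. Divisors: 1, 2, 4.
Subgroups by order — order 1: 1; order 2: 3; order 4: 1.
Total: 1 + 3 + 1 = 5.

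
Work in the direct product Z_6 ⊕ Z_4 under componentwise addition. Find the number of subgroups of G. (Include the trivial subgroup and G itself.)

|G| = 24, so by Lagrange every subgroup order divides 24. Divisors: 1, 2, 3, 4, 6, 8, 12, 24.
Subgroups by order — order 1: 1; order 2: 3; order 3: 1; order 4: 3; order 6: 3; order 8: 1; order 12: 3; order 24: 1.
Total: 1 + 3 + 1 + 3 + 3 + 1 + 3 + 1 = 16.

16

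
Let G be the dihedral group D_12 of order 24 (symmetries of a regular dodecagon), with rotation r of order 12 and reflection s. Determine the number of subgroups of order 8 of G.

|G| = 24 and 8 | 24, so subgroups of order 8 are possible by Lagrange.
The subgroups of order 8 are: {e, r^3, r^6, r^9, rs, r^4s, r^7s, r^10s}; {e, r^3, r^6, r^9, r^2s, r^5s, r^8s, r^11s}; {e, r^3, r^6, r^9, s, r^3s, r^6s, r^9s}.
So G has 3 subgroups of order 8.

3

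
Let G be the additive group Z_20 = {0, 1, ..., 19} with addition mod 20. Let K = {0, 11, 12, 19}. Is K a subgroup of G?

No

11 ∈ K but its inverse 9 ∉ K, so K is not a subgroup.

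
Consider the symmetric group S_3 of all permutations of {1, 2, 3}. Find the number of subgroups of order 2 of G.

3

|G| = 6 and 2 | 6, so subgroups of order 2 are possible by Lagrange.
The subgroups of order 2 are: {e, (1 2)}; {e, (1 3)}; {e, (2 3)}.
So G has 3 subgroups of order 2.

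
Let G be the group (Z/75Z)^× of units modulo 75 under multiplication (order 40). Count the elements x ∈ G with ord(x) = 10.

12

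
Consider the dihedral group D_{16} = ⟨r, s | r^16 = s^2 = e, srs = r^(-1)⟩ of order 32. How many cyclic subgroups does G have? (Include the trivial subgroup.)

A cyclic subgroup of order d is generated by each of its φ(d) elements of order d, so the cyclic subgroups of order d number (#elements of order d)/φ(d).
Cyclic subgroups by order — order 1: 1; order 2: 17; order 4: 1; order 8: 1; order 16: 1.
Total: 21.

21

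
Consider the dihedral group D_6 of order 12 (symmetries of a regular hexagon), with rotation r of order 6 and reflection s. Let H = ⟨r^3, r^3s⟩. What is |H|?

|⟨r^3⟩| = 2 and |⟨r^3s⟩| = 2, so |H| is a multiple of lcm(2, 2) = 2 and divides |G| = 12.
Closing under the operation: H = {e, r^3, s, r^3s}, so |H| = 4.

4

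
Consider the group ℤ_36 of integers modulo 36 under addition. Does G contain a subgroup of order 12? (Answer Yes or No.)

Yes

12 | 36. A subgroup of order 12 is {0, 3, 6, 9, 12, 15, 18, 21, 24, 27, 30, 33}.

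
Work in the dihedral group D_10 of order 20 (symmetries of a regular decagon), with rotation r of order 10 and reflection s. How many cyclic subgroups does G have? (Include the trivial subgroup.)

14

Group the elements of G by the cyclic subgroup they generate; each cyclic subgroup of order d accounts for φ(d) elements.
Cyclic subgroups by order — order 1: 1; order 2: 11; order 5: 1; order 10: 1.
Total: 14.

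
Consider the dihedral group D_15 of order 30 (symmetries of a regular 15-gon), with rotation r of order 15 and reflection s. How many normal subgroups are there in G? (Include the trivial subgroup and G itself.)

5

G has 28 subgroups. Checking conjugation-invariance by order — order 1: 1/1 normal; order 2: 0/15 normal; order 3: 1/1 normal; order 5: 1/1 normal; order 6: 0/5 normal; order 10: 0/3 normal; order 15: 1/1 normal; order 30: 1/1 normal.
Total normal subgroups: 5.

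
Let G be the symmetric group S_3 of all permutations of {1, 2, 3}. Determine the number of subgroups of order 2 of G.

3

|G| = 6 and 2 | 6, so subgroups of order 2 are possible by Lagrange.
The subgroups of order 2 are: {e, (1 2)}; {e, (1 3)}; {e, (2 3)}.
So G has 3 subgroups of order 2.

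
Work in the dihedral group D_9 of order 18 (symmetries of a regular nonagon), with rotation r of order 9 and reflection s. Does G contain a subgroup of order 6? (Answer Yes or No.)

6 | 18. A subgroup of order 6 is {e, r^3, r^6, r^2s, r^5s, r^8s}.

Yes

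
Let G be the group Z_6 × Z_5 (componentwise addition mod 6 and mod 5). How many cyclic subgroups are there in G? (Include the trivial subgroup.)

Group the elements of G by the cyclic subgroup they generate; each cyclic subgroup of order d accounts for φ(d) elements.
Cyclic subgroups by order — order 1: 1; order 2: 1; order 3: 1; order 5: 1; order 6: 1; order 10: 1; order 15: 1; order 30: 1.
Total: 8.

8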